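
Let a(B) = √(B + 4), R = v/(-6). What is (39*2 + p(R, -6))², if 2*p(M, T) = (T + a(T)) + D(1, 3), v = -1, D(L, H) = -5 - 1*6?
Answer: (139 + I*√2)²/4 ≈ 4829.8 + 98.288*I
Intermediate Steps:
D(L, H) = -11 (D(L, H) = -5 - 6 = -11)
R = ⅙ (R = -1/(-6) = -1*(-⅙) = ⅙ ≈ 0.16667)
a(B) = √(4 + B)
p(M, T) = -11/2 + T/2 + √(4 + T)/2 (p(M, T) = ((T + √(4 + T)) - 11)/2 = (-11 + T + √(4 + T))/2 = -11/2 + T/2 + √(4 + T)/2)
(39*2 + p(R, -6))² = (39*2 + (-11/2 + (½)*(-6) + √(4 - 6)/2))² = (78 + (-11/2 - 3 + √(-2)/2))² = (78 + (-11/2 - 3 + (I*√2)/2))² = (78 + (-11/2 - 3 + I*√2/2))² = (78 + (-17/2 + I*√2/2))² = (139/2 + I*√2/2)²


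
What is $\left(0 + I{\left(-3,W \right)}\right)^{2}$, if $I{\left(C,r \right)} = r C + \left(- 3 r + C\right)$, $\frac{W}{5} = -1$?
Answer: $729$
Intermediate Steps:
$W = -5$ ($W = 5 \left(-1\right) = -5$)
$I{\left(C,r \right)} = C - 3 r + C r$ ($I{\left(C,r \right)} = C r + \left(C - 3 r\right) = C - 3 r + C r$)
$\left(0 + I{\left(-3,W \right)}\right)^{2} = \left(0 - -27\right)^{2} = \left(0 + \left(-3 + 15 + 15\right)\right)^{2} = \left(0 + 27\right)^{2} = 27^{2} = 729$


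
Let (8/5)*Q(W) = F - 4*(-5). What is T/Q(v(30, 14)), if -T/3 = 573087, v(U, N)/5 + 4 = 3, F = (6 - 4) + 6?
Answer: -3438522/35 ≈ -98244.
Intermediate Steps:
F = 8 (F = 2 + 6 = 8)
v(U, N) = -5 (v(U, N) = -20 + 5*3 = -20 + 15 = -5)
Q(W) = 35/2 (Q(W) = 5*(8 - 4*(-5))/8 = 5*(8 + 20)/8 = (5/8)*28 = 35/2)
T = -1719261 (T = -3*573087 = -1719261)
T/Q(v(30, 14)) = -1719261/35/2 = -1719261*2/35 = -3438522/35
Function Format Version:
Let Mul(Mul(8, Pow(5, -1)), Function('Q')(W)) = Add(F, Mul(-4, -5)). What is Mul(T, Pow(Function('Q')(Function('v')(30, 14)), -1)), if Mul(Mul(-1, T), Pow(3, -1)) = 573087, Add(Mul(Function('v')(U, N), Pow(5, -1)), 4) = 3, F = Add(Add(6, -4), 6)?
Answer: Rational(-3438522, 35) ≈ -98244.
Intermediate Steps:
F = 8 (F = Add(2, 6) = 8)
Function('v')(U, N) = -5 (Function('v')(U, N) = Add(-20, Mul(5, 3)) = Add(-20, 15) = -5)
Function('Q')(W) = Rational(35, 2) (Function('Q')(W) = Mul(Rational(5, 8), Add(8, Mul(-4, -5))) = Mul(Rational(5, 8), Add(8, 20)) = Mul(Rational(5, 8), 28) = Rational(35, 2))
T = -1719261 (T = Mul(-3, 573087) = -1719261)
Mul(T, Pow(Function('Q')(Function('v')(30, 14)), -1)) = Mul(-1719261, Pow(Rational(35, 2), -1)) = Mul(-1719261, Rational(2, 35)) = Rational(-3438522, 35)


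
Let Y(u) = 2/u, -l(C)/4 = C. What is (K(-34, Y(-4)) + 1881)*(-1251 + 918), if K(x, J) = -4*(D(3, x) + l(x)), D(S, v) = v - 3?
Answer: -494505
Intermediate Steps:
D(S, v) = -3 + v
l(C) = -4*C
K(x, J) = 12 + 12*x (K(x, J) = -4*((-3 + x) - 4*x) = -4*(-3 - 3*x) = 12 + 12*x)
(K(-34, Y(-4)) + 1881)*(-1251 + 918) = ((12 + 12*(-34)) + 1881)*(-1251 + 918) = ((12 - 408) + 1881)*(-333) = (-396 + 1881)*(-333) = 1485*(-333) = -494505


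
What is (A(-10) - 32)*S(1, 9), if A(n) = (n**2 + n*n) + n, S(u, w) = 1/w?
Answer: 158/9 ≈ 17.556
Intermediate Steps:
A(n) = n + 2*n**2 (A(n) = (n**2 + n**2) + n = 2*n**2 + n = n + 2*n**2)
(A(-10) - 32)*S(1, 9) = (-10*(1 + 2*(-10)) - 32)/9 = (-10*(1 - 20) - 32)*(1/9) = (-10*(-19) - 32)*(1/9) = (190 - 32)*(1/9) = 158*(1/9) = 158/9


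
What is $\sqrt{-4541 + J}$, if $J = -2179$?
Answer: $8 i \sqrt{105} \approx 81.976 i$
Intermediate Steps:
$\sqrt{-4541 + J} = \sqrt{-4541 - 2179} = \sqrt{-6720} = 8 i \sqrt{105}$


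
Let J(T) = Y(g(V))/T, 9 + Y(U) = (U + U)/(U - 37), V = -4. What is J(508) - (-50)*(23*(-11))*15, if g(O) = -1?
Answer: -915733585/4826 ≈ -1.8975e+5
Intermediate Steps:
Y(U) = -9 + 2*U/(-37 + U) (Y(U) = -9 + (U + U)/(U - 37) = -9 + (2*U)/(-37 + U) = -9 + 2*U/(-37 + U))
J(T) = -170/(19*T) (J(T) = ((333 - 7*(-1))/(-37 - 1))/T = ((333 + 7)/(-38))/T = (-1/38*340)/T = -170/(19*T))
J(508) - (-50)*(23*(-11))*15 = -170/19/508 - (-50)*(23*(-11))*15 = -170/19*1/508 - (-50)*(-253*15) = -85/4826 - (-50)*(-3795) = -85/4826 - 1*189750 = -85/4826 - 189750 = -915733585/4826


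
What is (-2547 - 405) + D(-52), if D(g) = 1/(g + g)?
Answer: -307009/104 ≈ -2952.0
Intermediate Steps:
D(g) = 1/(2*g)
(-2547 - 405) + D(-52) = (-2547 - 405) + (½)/(-52) = -2952 + (½)*(-1/52) = -2952 - 1/104 = -307009/104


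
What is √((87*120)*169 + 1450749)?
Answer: √3215109 ≈ 1793.1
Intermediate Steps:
√((87*120)*169 + 1450749) = √(10440*169 + 1450749) = √(1764360 + 1450749) = √3215109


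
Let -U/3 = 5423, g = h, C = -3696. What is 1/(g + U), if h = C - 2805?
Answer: -1/22770 ≈ -4.3917e-5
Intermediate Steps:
h = -6501 (h = -3696 - 2805 = -6501)
g = -6501
U = -16269 (U = -3*5423 = -16269)
1/(g + U) = 1/(-6501 - 16269) = 1/(-22770) = -1/22770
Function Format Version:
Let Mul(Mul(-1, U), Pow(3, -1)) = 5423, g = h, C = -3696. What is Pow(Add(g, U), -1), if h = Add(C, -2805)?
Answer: Rational(-1, 22770) ≈ -4.3917e-5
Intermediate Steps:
h = -6501 (h = Add(-3696, -2805) = -6501)
g = -6501
U = -16269 (U = Mul(-3, 5423) = -16269)
Pow(Add(g, U), -1) = Pow(Add(-6501, -16269), -1) = Pow(-22770, -1) = Rational(-1, 22770)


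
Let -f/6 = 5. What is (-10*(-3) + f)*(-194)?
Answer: 0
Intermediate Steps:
f = -30 (f = -6*5 = -30)
(-10*(-3) + f)*(-194) = (-10*(-3) - 30)*(-194) = (30 - 30)*(-194) = 0*(-194) = 0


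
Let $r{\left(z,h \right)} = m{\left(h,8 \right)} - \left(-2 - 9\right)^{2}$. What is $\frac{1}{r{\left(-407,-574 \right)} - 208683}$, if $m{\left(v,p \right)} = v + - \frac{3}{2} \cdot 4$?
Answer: $- \frac{1}{209384} \approx -4.7759 \cdot 10^{-6}$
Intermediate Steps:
$m{\left(v,p \right)} = -6 + v$ ($m{\left(v,p \right)} = v + \left(-3\right) \frac{1}{2} \cdot 4 = v - 6 = -6 + v$)
$r{\left(z,h \right)} = -127 + h$ ($r{\left(z,h \right)} = \left(-6 + h\right) - \left(-2 - 9\right)^{2} = \left(-6 + h\right) - \left(-11\right)^{2} = \left(-6 + h\right) - 121 = -127 + h$)
$\frac{1}{r{\left(-407,-574 \right)} - 208683} = \frac{1}{\left(-127 - 574\right) - 208683} = \frac{1}{-701 - 208683} = \frac{1}{-209384} = - \frac{1}{209384}$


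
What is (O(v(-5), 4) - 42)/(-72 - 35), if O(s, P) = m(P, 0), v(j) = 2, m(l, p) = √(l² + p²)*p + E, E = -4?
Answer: 46/107 ≈ 0.42991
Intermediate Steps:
m(l, p) = -4 + p*√(l² + p²) (m(l, p) = √(l² + p²)*p - 4 = p*√(l² + p²) - 4 = -4 + p*√(l² + p²))
O(s, P) = -4 (O(s, P) = -4 + 0*√(P² + 0²) = -4 + 0*√(P² + 0) = -4 + 0*√(P²) = -4 + 0 = -4)
(O(v(-5), 4) - 42)/(-72 - 35) = (-4 - 42)/(-72 - 35) = -46/(-107) = -46*(-1/107) = 46/107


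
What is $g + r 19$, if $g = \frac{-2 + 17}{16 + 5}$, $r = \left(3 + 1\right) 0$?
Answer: $\frac{5}{7} \approx 0.71429$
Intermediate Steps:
$r = 0$ ($r = 4 \cdot 0 = 0$)
$g = \frac{5}{7}$ ($g = \frac{15}{21} = 15 \cdot \frac{1}{21} = \frac{5}{7} \approx 0.71429$)
$g + r 19 = \frac{5}{7} + 0 \cdot 19 = \frac{5}{7} + 0 = \frac{5}{7}$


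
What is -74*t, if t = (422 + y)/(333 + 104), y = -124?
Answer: -22052/437 ≈ -50.462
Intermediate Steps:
t = 298/437 (t = (422 - 124)/(333 + 104) = 298/437 ≈ 0.68192)
-74*t = -74*298/437 = -22052/437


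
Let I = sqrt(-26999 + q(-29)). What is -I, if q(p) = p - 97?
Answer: -5*I*sqrt(1085) ≈ -164.7*I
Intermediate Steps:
q(p) = -97 + p
I = 5*I*sqrt(1085) (I = sqrt(-26999 + (-97 - 29)) = sqrt(-26999 - 126) = sqrt(-27125) = 5*I*sqrt(1085) ≈ 164.7*I)
-I = -5*I*sqrt(1085)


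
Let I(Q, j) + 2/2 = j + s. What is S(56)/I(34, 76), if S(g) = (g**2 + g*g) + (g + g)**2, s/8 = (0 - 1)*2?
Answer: 18816/59 ≈ 318.92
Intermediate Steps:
s = -16 (s = 8*((0 - 1)*2) = 8*(-1*2) = 8*(-2) = -16)
I(Q, j) = -17 + j (I(Q, j) = -1 + (j - 16) = -1 + (-16 + j) = -17 + j)
S(g) = 6*g**2 (S(g) = (g**2 + g**2) + (2*g)**2 = 2*g**2 + 4*g**2 = 6*g**2)
S(56)/I(34, 76) = (6*56**2)/(-17 + 76) = (6*3136)/59 = 18816*(1/59) = 18816/59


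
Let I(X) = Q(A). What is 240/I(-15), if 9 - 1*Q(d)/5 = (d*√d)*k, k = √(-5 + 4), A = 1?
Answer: 216/41 + 24*I/41 ≈ 5.2683 + 0.58537*I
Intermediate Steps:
k = I (k = √(-1) = I ≈ 1.0*I)
Q(d) = 45 - 5*I*d^(3/2) (Q(d) = 45 - 5*d*√d*I = 45 - 5*d^(3/2)*I = 45 - 5*I*d^(3/2))
I(X) = 45 - 5*I (I(X) = 45 - 5*I*1^(3/2) = 45 - 5*I*1 = 45 - 5*I)
240/I(-15) = 240/(45 - 5*I) = 240*((45 + 5*I)/2050) = 24*(45 + 5*I)/205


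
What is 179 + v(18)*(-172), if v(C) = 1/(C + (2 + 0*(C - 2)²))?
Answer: 852/5 ≈ 170.40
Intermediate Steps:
v(C) = 1/(2 + C) (v(C) = 1/(C + (2 + 0*(-2 + C)²)) = 1/(C + (2 + 0)) = 1/(C + 2) = 1/(2 + C))
179 + v(18)*(-172) = 179 - 172/(2 + 18) = 179 - 172/20 = 179 + (1/20)*(-172) = 179 - 43/5 = 852/5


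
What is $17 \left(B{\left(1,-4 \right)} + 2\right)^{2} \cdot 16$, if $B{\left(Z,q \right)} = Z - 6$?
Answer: $2448$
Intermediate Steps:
$B{\left(Z,q \right)} = -6 + Z$ ($B{\left(Z,q \right)} = Z - 6 = -6 + Z$)
$17 \left(B{\left(1,-4 \right)} + 2\right)^{2} \cdot 16 = 17 \left(\left(-6 + 1\right) + 2\right)^{2} \cdot 16 = 17 \left(-5 + 2\right)^{2} \cdot 16 = 17 \left(-3\right)^{2} \cdot 16 = 17 \cdot 9 \cdot 16 = 153 \cdot 16 = 2448$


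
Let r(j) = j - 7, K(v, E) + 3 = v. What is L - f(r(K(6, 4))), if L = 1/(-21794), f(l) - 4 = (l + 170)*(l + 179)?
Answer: -633202877/21794 ≈ -29054.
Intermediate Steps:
K(v, E) = -3 + v
r(j) = -7 + j
f(l) = 4 + (170 + l)*(179 + l) (f(l) = 4 + (l + 170)*(l + 179) = 4 + (170 + l)*(179 + l))
L = -1/21794 ≈ -4.5884e-5
L - f(r(K(6, 4))) = -1/21794 - (30434 + (-7 + (-3 + 6))**2 + 349*(-7 + (-3 + 6))) = -1/21794 - (30434 + (-7 + 3)**2 + 349*(-7 + 3)) = -1/21794 - (30434 + (-4)**2 + 349*(-4)) = -1/21794 - (30434 + 16 - 1396) = -1/21794 - 1*29054 = -1/21794 - 29054 = -633202877/21794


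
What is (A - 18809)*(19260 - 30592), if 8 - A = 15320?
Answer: 386659172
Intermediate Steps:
A = -15312 (A = 8 - 1*15320 = 8 - 15320 = -15312)
(A - 18809)*(19260 - 30592) = (-15312 - 18809)*(19260 - 30592) = -34121*(-11332) = 386659172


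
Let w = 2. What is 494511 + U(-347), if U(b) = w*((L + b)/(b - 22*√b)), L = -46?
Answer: 136979809/277 - 5764*I*√347/96119 ≈ 4.9451e+5 - 1.1171*I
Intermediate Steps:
U(b) = 2*(-46 + b)/(b - 22*√b) (U(b) = 2*((-46 + b)/(b - 22*√b)) = 2*(-46 + b)/(b - 22*√b))
494511 + U(-347) = 494511 + 2*(46 - 1*(-347))/(-1*(-347) + 22*√(-347)) = 494511 + 2*(46 + 347)/(347 + 22*(I*√347)) = 494511 + 2*393/(347 + 22*I*√347) = 494511 + 786/(347 + 22*I*√347)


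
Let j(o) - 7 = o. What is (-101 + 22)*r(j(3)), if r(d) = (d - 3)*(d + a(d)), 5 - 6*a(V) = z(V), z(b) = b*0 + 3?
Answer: -17143/3 ≈ -5714.3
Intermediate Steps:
j(o) = 7 + o
z(b) = 3 (z(b) = 0 + 3 = 3)
a(V) = ⅓ (a(V) = ⅚ - ⅙*3 = ⅚ - ½ = ⅓)
r(d) = (-3 + d)*(⅓ + d) (r(d) = (d - 3)*(d + ⅓) = (-3 + d)*(⅓ + d))
(-101 + 22)*r(j(3)) = (-101 + 22)*(-1 + (7 + 3)² - 8*(7 + 3)/3) = -79*(-1 + 10² - 8/3*10) = -79*(-1 + 100 - 80/3) = -79*217/3 = -17143/3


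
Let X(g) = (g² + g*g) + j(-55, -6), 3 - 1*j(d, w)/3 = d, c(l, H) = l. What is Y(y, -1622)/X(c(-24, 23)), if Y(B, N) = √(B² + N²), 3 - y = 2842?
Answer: √10690805/1326 ≈ 2.4658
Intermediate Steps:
y = -2839 (y = 3 - 1*2842 = 3 - 2842 = -2839)
j(d, w) = 9 - 3*d
X(g) = 174 + 2*g² (X(g) = (g² + g*g) + (9 - 3*(-55)) = (g² + g²) + (9 + 165) = 2*g² + 174 = 174 + 2*g²)
Y(y, -1622)/X(c(-24, 23)) = √((-2839)² + (-1622)²)/(174 + 2*(-24)²) = √(8059921 + 2630884)/(174 + 2*576) = √10690805/(174 + 1152) = √10690805/1326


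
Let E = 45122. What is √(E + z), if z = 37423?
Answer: √82545 ≈ 287.31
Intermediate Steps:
√(E + z) = √(45122 + 37423) = √82545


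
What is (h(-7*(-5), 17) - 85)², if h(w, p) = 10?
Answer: 5625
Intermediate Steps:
(h(-7*(-5), 17) - 85)² = (10 - 85)² = (-75)² = 5625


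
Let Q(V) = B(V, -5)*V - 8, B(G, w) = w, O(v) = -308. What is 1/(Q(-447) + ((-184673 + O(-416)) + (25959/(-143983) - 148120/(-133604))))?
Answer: -4809176183/878891719514051 ≈ -5.4719e-6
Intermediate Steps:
Q(V) = -8 - 5*V (Q(V) = -5*V - 8 = -8 - 5*V)
1/(Q(-447) + ((-184673 + O(-416)) + (25959/(-143983) - 148120/(-133604)))) = 1/((-8 - 5*(-447)) + ((-184673 - 308) + (25959/(-143983) - 148120/(-133604)))) = 1/((-8 + 2235) + (-184981 + (25959*(-1/143983) - 148120*(-1/133604)))) = 1/(2227 + (-184981 + (-25959/143983 + 37030/33401))) = 1/(2227 + (-184981 + 4464633931/4809176183)) = 1/(2227 - 889601754873592/4809176183) = 1/(-878891719514051/4809176183) = -4809176183/878891719514051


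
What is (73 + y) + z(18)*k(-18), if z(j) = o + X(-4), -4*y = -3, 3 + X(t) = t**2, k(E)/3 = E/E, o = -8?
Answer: 355/4 ≈ 88.750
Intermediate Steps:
k(E) = 3 (k(E) = 3*(E/E) = 3*1 = 3)
X(t) = -3 + t**2
y = 3/4 (y = -1/4*(-3) = 3/4 ≈ 0.75000)
z(j) = 5 (z(j) = -8 + (-3 + (-4)**2) = -8 + (-3 + 16) = -8 + 13 = 5)
(73 + y) + z(18)*k(-18) = (73 + 3/4) + 5*3 = 295/4 + 15 = 355/4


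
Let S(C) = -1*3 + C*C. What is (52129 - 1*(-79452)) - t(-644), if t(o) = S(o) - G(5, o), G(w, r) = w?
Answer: -283147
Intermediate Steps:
S(C) = -3 + C²
t(o) = -8 + o² (t(o) = (-3 + o²) - 1*5 = (-3 + o²) - 5 = -8 + o²)
(52129 - 1*(-79452)) - t(-644) = (52129 - 1*(-79452)) - (-8 + (-644)²) = (52129 + 79452) - (-8 + 414736) = 131581 - 1*414728 = 131581 - 414728 = -283147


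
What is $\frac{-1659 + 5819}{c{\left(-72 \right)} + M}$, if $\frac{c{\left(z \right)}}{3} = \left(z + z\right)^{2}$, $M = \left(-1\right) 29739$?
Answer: $\frac{4160}{32469} \approx 0.12812$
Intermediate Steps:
$M = -29739$
$c{\left(z \right)} = 12 z^{2}$ ($c{\left(z \right)} = 3 \left(z + z\right)^{2} = 3 \left(2 z\right)^{2} = 3 \cdot 4 z^{2} = 12 z^{2}$)
$\frac{-1659 + 5819}{c{\left(-72 \right)} + M} = \frac{-1659 + 5819}{12 \left(-72\right)^{2} - 29739} = \frac{4160}{12 \cdot 5184 - 29739} = \frac{4160}{62208 - 29739} = \frac{4160}{32469}$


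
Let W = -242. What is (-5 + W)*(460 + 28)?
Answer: -120536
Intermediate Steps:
(-5 + W)*(460 + 28) = (-5 - 242)*(460 + 28) = -247*488 = -120536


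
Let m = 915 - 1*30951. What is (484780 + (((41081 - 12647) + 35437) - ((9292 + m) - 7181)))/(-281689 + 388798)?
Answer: 64064/11901 ≈ 5.3831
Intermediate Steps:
m = -30036 (m = 915 - 30951 = -30036)
(484780 + (((41081 - 12647) + 35437) - ((9292 + m) - 7181)))/(-281689 + 388798) = (484780 + (((41081 - 12647) + 35437) - ((9292 - 30036) - 7181)))/(-281689 + 388798) = (484780 + ((28434 + 35437) - (-20744 - 7181)))/107109 = (484780 + (63871 - 1*(-27925)))*(1/107109) = (484780 + (63871 + 27925))*(1/107109) = (484780 + 91796)*(1/107109) = 576576*(1/107109) = 64064/11901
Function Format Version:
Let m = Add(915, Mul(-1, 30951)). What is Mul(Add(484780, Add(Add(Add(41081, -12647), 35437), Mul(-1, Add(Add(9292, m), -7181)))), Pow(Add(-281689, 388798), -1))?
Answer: Rational(64064, 11901) ≈ 5.3831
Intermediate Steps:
m = -30036 (m = Add(915, -30951) = -30036)
Mul(Add(484780, Add(Add(Add(41081, -12647), 35437), Mul(-1, Add(Add(9292, m), -7181)))), Pow(Add(-281689, 388798), -1)) = Mul(Add(484780, Add(Add(Add(41081, -12647), 35437), Mul(-1, Add(Add(9292, -30036), -7181)))), Pow(Add(-281689, 388798), -1)) = Mul(Add(484780, Add(Add(28434, 35437), Mul(-1, Add(-20744, -7181)))), Pow(107109, -1)) = Mul(Add(484780, Add(63871, Mul(-1, -27925))), Rational(1, 107109)) = Mul(Add(484780, Add(63871, 27925)), Rational(1, 107109)) = Mul(Add(484780, 91796), Rational(1, 107109)) = Mul(576576, Rational(1, 107109)) = Rational(64064, 11901)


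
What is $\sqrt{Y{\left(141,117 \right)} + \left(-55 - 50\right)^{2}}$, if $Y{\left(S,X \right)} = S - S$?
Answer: $105$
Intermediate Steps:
$Y{\left(S,X \right)} = 0$
$\sqrt{Y{\left(141,117 \right)} + \left(-55 - 50\right)^{2}} = \sqrt{0 + \left(-55 - 50\right)^{2}} = \sqrt{0 + \left(-105\right)^{2}} = \sqrt{0 + 11025} = \sqrt{11025} = 105$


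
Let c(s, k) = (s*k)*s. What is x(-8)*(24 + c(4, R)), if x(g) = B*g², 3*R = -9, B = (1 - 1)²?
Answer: 0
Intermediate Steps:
B = 0 (B = 0² = 0)
R = -3 (R = (⅓)*(-9) = -3)
c(s, k) = k*s² (c(s, k) = (k*s)*s = k*s²)
x(g) = 0 (x(g) = 0*g² = 0)
x(-8)*(24 + c(4, R)) = 0*(24 - 3*4²) = 0*(24 - 3*16) = 0*(24 - 48) = 0*(-24) = 0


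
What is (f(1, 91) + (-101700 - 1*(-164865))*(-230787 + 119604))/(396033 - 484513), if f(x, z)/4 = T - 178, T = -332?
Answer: 1404575247/17696 ≈ 79373.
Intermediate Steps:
f(x, z) = -2040 (f(x, z) = 4*(-332 - 178) = 4*(-510) = -2040)
(f(1, 91) + (-101700 - 1*(-164865))*(-230787 + 119604))/(396033 - 484513) = (-2040 + (-101700 - 1*(-164865))*(-230787 + 119604))/(396033 - 484513) = (-2040 + (-101700 + 164865)*(-111183))/(-88480) = (-2040 + 63165*(-111183))*(-1/88480) = (-2040 - 7022874195)*(-1/88480) = -7022876235*(-1/88480) = 1404575247/17696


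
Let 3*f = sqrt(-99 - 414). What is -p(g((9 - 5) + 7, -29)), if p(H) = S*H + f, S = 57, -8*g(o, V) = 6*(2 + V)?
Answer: -4617/4 - I*sqrt(57) ≈ -1154.3 - 7.5498*I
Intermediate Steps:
g(o, V) = -3/2 - 3*V/4 (g(o, V) = -3*(2 + V)/4 = -(12 + 6*V)/8 = -3/2 - 3*V/4)
f = I*sqrt(57) (f = sqrt(-99 - 414)/3 = sqrt(-513)/3 = (3*I*sqrt(57))/3 = I*sqrt(57) ≈ 7.5498*I)
p(H) = 57*H + I*sqrt(57)
-p(g((9 - 5) + 7, -29)) = -(57*(-3/2 - 3/4*(-29)) + I*sqrt(57)) = -(57*(-3/2 + 87/4) + I*sqrt(57)) = -(57*(81/4) + I*sqrt(57)) = -(4617/4 + I*sqrt(57)) = -4617/4 - I*sqrt(57)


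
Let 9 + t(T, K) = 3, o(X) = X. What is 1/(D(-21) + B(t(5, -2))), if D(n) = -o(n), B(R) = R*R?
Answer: 1/57 ≈ 0.017544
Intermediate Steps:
t(T, K) = -6 (t(T, K) = -9 + 3 = -6)
B(R) = R²
D(n) = -n
1/(D(-21) + B(t(5, -2))) = 1/(-1*(-21) + (-6)²) = 1/(21 + 36) = 1/57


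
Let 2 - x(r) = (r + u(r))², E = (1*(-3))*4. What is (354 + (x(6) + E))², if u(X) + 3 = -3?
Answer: 118336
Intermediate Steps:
E = -12 (E = -3*4 = -12)
u(X) = -6 (u(X) = -3 - 3 = -6)
x(r) = 2 - (-6 + r)² (x(r) = 2 - (r - 6)² = 2 - (-6 + r)²)
(354 + (x(6) + E))² = (354 + ((2 - (-6 + 6)²) - 12))² = (354 + ((2 - 1*0²) - 12))² = (354 + ((2 - 1*0) - 12))² = (354 + ((2 + 0) - 12))² = (354 + (2 - 12))² = (354 - 10)² = 344² = 118336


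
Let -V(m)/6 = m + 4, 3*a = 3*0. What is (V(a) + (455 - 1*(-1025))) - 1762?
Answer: -306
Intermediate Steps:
a = 0 (a = (3*0)/3 = (⅓)*0 = 0)
V(m) = -24 - 6*m (V(m) = -6*(m + 4) = -6*(4 + m) = -24 - 6*m)
(V(a) + (455 - 1*(-1025))) - 1762 = ((-24 - 6*0) + (455 - 1*(-1025))) - 1762 = ((-24 + 0) + (455 + 1025)) - 1762 = (-24 + 1480) - 1762 = 1456 - 1762 = -306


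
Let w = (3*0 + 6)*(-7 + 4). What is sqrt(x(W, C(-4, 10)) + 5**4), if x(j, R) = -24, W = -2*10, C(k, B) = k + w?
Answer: sqrt(601) ≈ 24.515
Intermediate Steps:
w = -18 (w = (0 + 6)*(-3) = 6*(-3) = -18)
C(k, B) = -18 + k (C(k, B) = k - 18 = -18 + k)
W = -20
sqrt(x(W, C(-4, 10)) + 5**4) = sqrt(-24 + 5**4) = sqrt(-24 + 625) = sqrt(601)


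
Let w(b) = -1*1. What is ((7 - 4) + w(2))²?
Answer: 4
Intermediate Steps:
w(b) = -1
((7 - 4) + w(2))² = ((7 - 4) - 1)² = (3 - 1)² = 2² = 4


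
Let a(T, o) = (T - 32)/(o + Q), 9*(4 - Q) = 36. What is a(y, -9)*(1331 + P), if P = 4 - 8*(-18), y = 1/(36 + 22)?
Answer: 31535/6 ≈ 5255.8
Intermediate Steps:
y = 1/58 ≈ 0.017241
Q = 0 (Q = 4 - 1/9*36 = 4 - 4 = 0)
P = 148 (P = 4 + 144 = 148)
a(T, o) = (-32 + T)/o (a(T, o) = (T - 32)/(o + 0) = (-32 + T)/o)
a(y, -9)*(1331 + P) = ((-32 + 1/58)/(-9))*(1331 + 148) = -1/9*(-1855/58)*1479 = (1855/522)*1479 = 31535/6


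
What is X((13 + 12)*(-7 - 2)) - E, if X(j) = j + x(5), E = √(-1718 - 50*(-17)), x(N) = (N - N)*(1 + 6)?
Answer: -225 - 2*I*√217 ≈ -225.0 - 29.462*I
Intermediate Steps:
x(N) = 0 (x(N) = 0*7 = 0)
E = 2*I*√217 (E = √(-1718 + 850) = √(-868) = 2*I*√217 ≈ 29.462*I)
X(j) = j (X(j) = j + 0 = j)
X((13 + 12)*(-7 - 2)) - E = (13 + 12)*(-7 - 2) - 2*I*√217 = 25*(-9) - 2*I*√217 = -225 - 2*I*√217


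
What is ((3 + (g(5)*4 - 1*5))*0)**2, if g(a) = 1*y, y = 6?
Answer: 0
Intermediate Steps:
g(a) = 6 (g(a) = 1*6 = 6)
((3 + (g(5)*4 - 1*5))*0)**2 = ((3 + (6*4 - 1*5))*0)**2 = ((3 + (24 - 5))*0)**2 = ((3 + 19)*0)**2 = (22*0)**2 = 0**2 = 0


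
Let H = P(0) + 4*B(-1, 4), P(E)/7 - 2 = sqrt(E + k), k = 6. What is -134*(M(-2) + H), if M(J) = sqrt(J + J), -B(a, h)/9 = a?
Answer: -6700 - 938*sqrt(6) - 268*I ≈ -8997.6 - 268.0*I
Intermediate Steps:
B(a, h) = -9*a
M(J) = sqrt(2)*sqrt(J) (M(J) = sqrt(2*J) = sqrt(2)*sqrt(J))
P(E) = 14 + 7*sqrt(6 + E) (P(E) = 14 + 7*sqrt(E + 6) = 14 + 7*sqrt(6 + E))
H = 50 + 7*sqrt(6) (H = (14 + 7*sqrt(6 + 0)) + 4*(-9*(-1)) = (14 + 7*sqrt(6)) + 4*9 = (14 + 7*sqrt(6)) + 36 = 50 + 7*sqrt(6) ≈ 67.146)
-134*(M(-2) + H) = -134*(sqrt(2)*sqrt(-2) + (50 + 7*sqrt(6))) = -134*(sqrt(2)*(I*sqrt(2)) + (50 + 7*sqrt(6))) = -134*(2*I + (50 + 7*sqrt(6))) = -134*(50 + 2*I + 7*sqrt(6)) = -6700 - 938*sqrt(6) - 268*I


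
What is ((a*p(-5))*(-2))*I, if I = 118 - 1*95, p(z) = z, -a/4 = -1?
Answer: 920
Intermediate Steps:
a = 4 (a = -4*(-1) = 4)
I = 23 (I = 118 - 95 = 23)
((a*p(-5))*(-2))*I = ((4*(-5))*(-2))*23 = -20*(-2)*23 = 40*23 = 920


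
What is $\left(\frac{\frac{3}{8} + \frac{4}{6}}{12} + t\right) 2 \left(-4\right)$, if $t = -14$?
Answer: $\frac{4007}{36} \approx 111.31$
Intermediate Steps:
$\left(\frac{\frac{3}{8} + \frac{4}{6}}{12} + t\right) 2 \left(-4\right) = \left(\frac{\frac{3}{8} + \frac{4}{6}}{12} - 14\right) 2 \left(-4\right) = \left(\left(3 \cdot \frac{1}{8} + 4 \cdot \frac{1}{6}\right) \frac{1}{12} - 14\right) \left(-8\right) = \left(\left(\frac{3}{8} + \frac{2}{3}\right) \frac{1}{12} - 14\right) \left(-8\right) = \left(\frac{25}{24} \cdot \frac{1}{12} - 14\right) \left(-8\right) = \left(\frac{25}{288} - 14\right) \left(-8\right) = \left(- \frac{4007}{288}\right) \left(-8\right) = \frac{4007}{36}$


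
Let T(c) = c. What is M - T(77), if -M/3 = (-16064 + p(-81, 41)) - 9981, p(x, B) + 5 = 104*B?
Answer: 65281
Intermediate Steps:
p(x, B) = -5 + 104*B
M = 65358 (M = -3*((-16064 + (-5 + 104*41)) - 9981) = -3*((-16064 + (-5 + 4264)) - 9981) = -3*((-16064 + 4259) - 9981) = -3*(-11805 - 9981) = -3*(-21786) = 65358)
M - T(77) = 65358 - 1*77 = 65358 - 77 = 65281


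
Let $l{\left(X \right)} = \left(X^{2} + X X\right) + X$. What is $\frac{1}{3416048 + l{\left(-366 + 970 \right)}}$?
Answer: $\frac{1}{4146284} \approx 2.4118 \cdot 10^{-7}$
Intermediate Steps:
$l{\left(X \right)} = X + 2 X^{2}$ ($l{\left(X \right)} = \left(X^{2} + X^{2}\right) + X = 2 X^{2} + X = X + 2 X^{2}$)
$\frac{1}{3416048 + l{\left(-366 + 970 \right)}} = \frac{1}{3416048 + \left(-366 + 970\right) \left(1 + 2 \left(-366 + 970\right)\right)} = \frac{1}{3416048 + 604 \left(1 + 2 \cdot 604\right)} = \frac{1}{3416048 + 604 \left(1 + 1208\right)} = \frac{1}{3416048 + 604 \cdot 1209} = \frac{1}{3416048 + 730236} = \frac{1}{4146284}$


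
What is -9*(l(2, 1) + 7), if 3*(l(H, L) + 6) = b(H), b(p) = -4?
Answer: 3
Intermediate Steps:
l(H, L) = -22/3 (l(H, L) = -6 + (⅓)*(-4) = -6 - 4/3 = -22/3)
-9*(l(2, 1) + 7) = -9*(-22/3 + 7) = -9*(-⅓) = 3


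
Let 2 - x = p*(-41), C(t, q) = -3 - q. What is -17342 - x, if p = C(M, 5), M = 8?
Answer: -17016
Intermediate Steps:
p = -8 (p = -3 - 1*5 = -3 - 5 = -8)
x = -326 (x = 2 - (-8)*(-41) = 2 - 1*328 = 2 - 328 = -326)
-17342 - x = -17342 - 1*(-326) = -17342 + 326 = -17016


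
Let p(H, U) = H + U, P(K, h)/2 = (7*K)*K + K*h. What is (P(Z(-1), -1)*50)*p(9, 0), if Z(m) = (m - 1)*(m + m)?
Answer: 97200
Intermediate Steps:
Z(m) = 2*m*(-1 + m) (Z(m) = (-1 + m)*(2*m) = 2*m*(-1 + m))
P(K, h) = 14*K² + 2*K*h (P(K, h) = 2*((7*K)*K + K*h) = 2*(7*K² + K*h) = 14*K² + 2*K*h)
(P(Z(-1), -1)*50)*p(9, 0) = ((2*(2*(-1)*(-1 - 1))*(-1 + 7*(2*(-1)*(-1 - 1))))*50)*(9 + 0) = ((2*(2*(-1)*(-2))*(-1 + 7*(2*(-1)*(-2))))*50)*9 = ((2*4*(-1 + 7*4))*50)*9 = ((2*4*(-1 + 28))*50)*9 = ((2*4*27)*50)*9 = (216*50)*9 = 10800*9 = 97200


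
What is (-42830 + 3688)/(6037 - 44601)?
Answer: 19571/19282 ≈ 1.0150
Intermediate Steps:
(-42830 + 3688)/(6037 - 44601) = -39142/(-38564) = -39142*(-1/38564) = 19571/19282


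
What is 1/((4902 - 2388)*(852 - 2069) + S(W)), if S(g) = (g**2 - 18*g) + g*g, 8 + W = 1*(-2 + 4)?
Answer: -1/3059358 ≈ -3.2687e-7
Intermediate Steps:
W = -6 (W = -8 + 1*(-2 + 4) = -8 + 1*2 = -8 + 2 = -6)
S(g) = -18*g + 2*g**2 (S(g) = (g**2 - 18*g) + g**2 = -18*g + 2*g**2)
1/((4902 - 2388)*(852 - 2069) + S(W)) = 1/((4902 - 2388)*(852 - 2069) + 2*(-6)*(-9 - 6)) = 1/(2514*(-1217) + 2*(-6)*(-15)) = 1/(-3059538 + 180) = 1/(-3059358) = -1/3059358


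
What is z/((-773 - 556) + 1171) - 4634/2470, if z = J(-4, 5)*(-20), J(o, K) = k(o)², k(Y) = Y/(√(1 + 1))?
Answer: -84243/97565 ≈ -0.86345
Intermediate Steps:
k(Y) = Y*√2/2 (k(Y) = Y/(√2) = Y*(√2/2) = Y*√2/2)
J(o, K) = o²/2 (J(o, K) = (o*√2/2)² = o²/2)
z = -160 (z = ((½)*(-4)²)*(-20) = ((½)*16)*(-20) = 8*(-20) = -160)
z/((-773 - 556) + 1171) - 4634/2470 = -160/((-773 - 556) + 1171) - 4634/2470 = -160/(-1329 + 1171) - 4634*1/2470 = -160/(-158) - 2317/1235 = -160*(-1/158) - 2317/1235 = 80/79 - 2317/1235 = -84243/97565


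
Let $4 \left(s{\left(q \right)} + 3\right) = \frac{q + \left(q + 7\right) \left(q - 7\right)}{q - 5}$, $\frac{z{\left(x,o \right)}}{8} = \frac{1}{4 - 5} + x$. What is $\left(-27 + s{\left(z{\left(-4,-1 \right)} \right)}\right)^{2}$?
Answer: $\frac{47761921}{32400} \approx 1474.1$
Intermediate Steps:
$z{\left(x,o \right)} = -8 + 8 x$ ($z{\left(x,o \right)} = 8 \left(\frac{1}{4 - 5} + x\right) = 8 \left(\frac{1}{-1} + x\right) = 8 \left(-1 + x\right) = -8 + 8 x$)
$s{\left(q \right)} = -3 + \frac{q + \left(-7 + q\right) \left(7 + q\right)}{4 \left(-5 + q\right)}$ ($s{\left(q \right)} = -3 + \frac{\left(q + \left(q + 7\right) \left(q - 7\right)\right) \frac{1}{q - 5}}{4} = -3 + \frac{\left(q + \left(7 + q\right) \left(-7 + q\right)\right) \frac{1}{-5 + q}}{4} = -3 + \frac{\left(q + \left(-7 + q\right) \left(7 + q\right)\right) \frac{1}{-5 + q}}{4} = -3 + \frac{\frac{1}{-5 + q} \left(q + \left(-7 + q\right) \left(7 + q\right)\right)}{4} = -3 + \frac{q + \left(-7 + q\right) \left(7 + q\right)}{4 \left(-5 + q\right)}$)
$\left(-27 + s{\left(z{\left(-4,-1 \right)} \right)}\right)^{2} = \left(-27 + \frac{11 + \left(-8 + 8 \left(-4\right)\right)^{2} - 11 \left(-8 + 8 \left(-4\right)\right)}{4 \left(-5 + \left(-8 + 8 \left(-4\right)\right)\right)}\right)^{2} = \left(-27 + \frac{11 + \left(-8 - 32\right)^{2} - 11 \left(-8 - 32\right)}{4 \left(-5 - 40\right)}\right)^{2} = \left(-27 + \frac{11 + \left(-40\right)^{2} - -440}{4 \left(-5 - 40\right)}\right)^{2} = \left(-27 + \frac{11 + 1600 + 440}{4 \left(-45\right)}\right)^{2} = \left(-27 + \frac{1}{4} \left(- \frac{1}{45}\right) 2051\right)^{2} = \left(-27 - \frac{2051}{180}\right)^{2} = \left(- \frac{6911}{180}\right)^{2} = \frac{47761921}{32400}$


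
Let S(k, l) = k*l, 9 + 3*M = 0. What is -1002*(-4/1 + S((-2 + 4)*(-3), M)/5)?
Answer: 2004/5 ≈ 400.80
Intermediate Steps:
M = -3 (M = -3 + (1/3)*0 = -3 + 0 = -3)
-1002*(-4/1 + S((-2 + 4)*(-3), M)/5) = -1002*(-4/1 + (((-2 + 4)*(-3))*(-3))/5) = -1002*(-4*1 + ((2*(-3))*(-3))*(1/5)) = -1002*(-4 - 6*(-3)*(1/5)) = -1002*(-4 + 18*(1/5)) = -1002*(-4 + 18/5) = -1002*(-2/5) = 2004/5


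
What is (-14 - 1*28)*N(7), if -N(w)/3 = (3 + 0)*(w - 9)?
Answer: -756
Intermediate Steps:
N(w) = 81 - 9*w (N(w) = -3*(3 + 0)*(w - 9) = -9*(-9 + w) = -3*(-27 + 3*w) = 81 - 9*w)
(-14 - 1*28)*N(7) = (-14 - 1*28)*(81 - 9*7) = (-14 - 28)*(81 - 63) = -42*18 = -756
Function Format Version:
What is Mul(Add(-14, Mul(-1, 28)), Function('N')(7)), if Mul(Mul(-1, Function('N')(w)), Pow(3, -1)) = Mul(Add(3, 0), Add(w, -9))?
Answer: -756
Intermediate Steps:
Function('N')(w) = Add(81, Mul(-9, w)) (Function('N')(w) = Mul(-3, Mul(Add(3, 0), Add(w, -9))) = Mul(-3, Mul(3, Add(-9, w))) = Mul(-3, Add(-27, Mul(3, w))) = Add(81, Mul(-9, w)))
Mul(Add(-14, Mul(-1, 28)), Function('N')(7)) = Mul(Add(-14, Mul(-1, 28)), Add(81, Mul(-9, 7))) = Mul(Add(-14, -28), Add(81, -63)) = Mul(-42, 18) = -756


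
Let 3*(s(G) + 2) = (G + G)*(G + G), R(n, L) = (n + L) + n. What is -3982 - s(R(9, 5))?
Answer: -14056/3 ≈ -4685.3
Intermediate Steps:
R(n, L) = L + 2*n (R(n, L) = (L + n) + n = L + 2*n)
s(G) = -2 + 4*G**2/3 (s(G) = -2 + ((G + G)*(G + G))/3 = -2 + ((2*G)*(2*G))/3 = -2 + (4*G**2)/3 = -2 + 4*G**2/3)
-3982 - s(R(9, 5)) = -3982 - (-2 + 4*(5 + 2*9)**2/3) = -3982 - (-2 + 4*(5 + 18)**2/3) = -3982 - (-2 + (4/3)*23**2) = -3982 - (-2 + (4/3)*529) = -3982 - (-2 + 2116/3) = -3982 - 1*2110/3 = -3982 - 2110/3 = -14056/3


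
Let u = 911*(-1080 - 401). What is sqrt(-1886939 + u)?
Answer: 3*I*sqrt(359570) ≈ 1798.9*I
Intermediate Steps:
u = -1349191 (u = 911*(-1481) = -1349191)
sqrt(-1886939 + u) = sqrt(-1886939 - 1349191) = sqrt(-3236130) = 3*I*sqrt(359570)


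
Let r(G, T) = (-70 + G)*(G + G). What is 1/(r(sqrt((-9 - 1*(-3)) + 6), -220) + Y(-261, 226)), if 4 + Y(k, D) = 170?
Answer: 1/166 ≈ 0.0060241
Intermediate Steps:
Y(k, D) = 166 (Y(k, D) = -4 + 170 = 166)
r(G, T) = 2*G*(-70 + G) (r(G, T) = (-70 + G)*(2*G) = 2*G*(-70 + G))
1/(r(sqrt((-9 - 1*(-3)) + 6), -220) + Y(-261, 226)) = 1/(2*sqrt((-9 - 1*(-3)) + 6)*(-70 + sqrt((-9 - 1*(-3)) + 6)) + 166) = 1/(2*sqrt((-9 + 3) + 6)*(-70 + sqrt((-9 + 3) + 6)) + 166) = 1/(2*sqrt(-6 + 6)*(-70 + sqrt(-6 + 6)) + 166) = 1/(2*sqrt(0)*(-70 + sqrt(0)) + 166) = 1/(2*0*(-70 + 0) + 166) = 1/(2*0*(-70) + 166) = 1/(0 + 166) = 1/166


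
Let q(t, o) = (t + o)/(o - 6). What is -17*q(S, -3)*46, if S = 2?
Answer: -782/9 ≈ -86.889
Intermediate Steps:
q(t, o) = (o + t)/(-6 + o)
-17*q(S, -3)*46 = -17*(-3 + 2)/(-6 - 3)*46 = -17*(-1)/(-9)*46 = -(-17)*(-1)/9*46 = -17*1/9*46 = -17/9*46 = -782/9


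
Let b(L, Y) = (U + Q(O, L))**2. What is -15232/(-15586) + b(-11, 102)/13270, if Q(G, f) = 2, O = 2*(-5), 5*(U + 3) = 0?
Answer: 101072113/103413110 ≈ 0.97736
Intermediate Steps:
U = -3 (U = -3 + (1/5)*0 = -3 + 0 = -3)
O = -10
b(L, Y) = 1 (b(L, Y) = (-3 + 2)**2 = (-1)**2 = 1)
-15232/(-15586) + b(-11, 102)/13270 = -15232/(-15586) + 1/13270 = -15232*(-1/15586) + 1*(1/13270) = 7616/7793 + 1/13270 = 101072113/103413110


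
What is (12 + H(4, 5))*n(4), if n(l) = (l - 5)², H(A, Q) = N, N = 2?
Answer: 14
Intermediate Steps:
H(A, Q) = 2
n(l) = (-5 + l)²
(12 + H(4, 5))*n(4) = (12 + 2)*(-5 + 4)² = 14*(-1)² = 14*1 = 14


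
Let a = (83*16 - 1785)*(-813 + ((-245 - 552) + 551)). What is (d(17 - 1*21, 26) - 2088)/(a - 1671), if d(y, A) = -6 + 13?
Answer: -2081/482292 ≈ -0.0043148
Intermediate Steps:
a = 483963 (a = (1328 - 1785)*(-813 + (-797 + 551)) = -457*(-813 - 246) = -457*(-1059) = 483963)
d(y, A) = 7
(d(17 - 1*21, 26) - 2088)/(a - 1671) = (7 - 2088)/(483963 - 1671) = -2081/482292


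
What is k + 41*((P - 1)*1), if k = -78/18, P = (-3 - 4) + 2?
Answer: -751/3 ≈ -250.33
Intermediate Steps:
P = -5 (P = -7 + 2 = -5)
k = -13/3 (k = -78*1/18 = -13/3 ≈ -4.3333)
k + 41*((P - 1)*1) = -13/3 + 41*((-5 - 1)*1) = -13/3 + 41*(-6*1) = -13/3 + 41*(-6) = -13/3 - 246 = -751/3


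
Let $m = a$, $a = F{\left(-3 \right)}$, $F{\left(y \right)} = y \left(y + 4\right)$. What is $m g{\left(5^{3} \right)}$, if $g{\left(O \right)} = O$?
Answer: $-375$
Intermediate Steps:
$F{\left(y \right)} = y \left(4 + y\right)$
$a = -3$ ($a = - 3 \left(4 - 3\right) = \left(-3\right) 1 = -3$)
$m = -3$
$m g{\left(5^{3} \right)} = - 3 \cdot 5^{3} = \left(-3\right) 125 = -375$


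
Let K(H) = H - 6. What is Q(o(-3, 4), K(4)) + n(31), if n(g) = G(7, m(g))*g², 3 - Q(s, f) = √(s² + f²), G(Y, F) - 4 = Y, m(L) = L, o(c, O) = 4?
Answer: 10574 - 2*√5 ≈ 10570.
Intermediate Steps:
K(H) = -6 + H
G(Y, F) = 4 + Y
Q(s, f) = 3 - √(f² + s²) (Q(s, f) = 3 - √(s² + f²) = 3 - √(f² + s²))
n(g) = 11*g² (n(g) = (4 + 7)*g² = 11*g²)
Q(o(-3, 4), K(4)) + n(31) = (3 - √((-6 + 4)² + 4²)) + 11*31² = (3 - √((-2)² + 16)) + 11*961 = (3 - √(4 + 16)) + 10571 = (3 - √20) + 10571 = (3 - 2*√5) + 10571 = 10574 - 2*√5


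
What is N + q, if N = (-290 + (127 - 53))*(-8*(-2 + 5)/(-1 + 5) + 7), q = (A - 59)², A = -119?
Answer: 31468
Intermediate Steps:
q = 31684 (q = (-119 - 59)² = (-178)² = 31684)
N = -216 (N = (-290 + 74)*(-24/4 + 7) = -216*(-24/4 + 7) = -216*(-8*¾ + 7) = -216*(-6 + 7) = -216*1 = -216)
N + q = -216 + 31684 = 31468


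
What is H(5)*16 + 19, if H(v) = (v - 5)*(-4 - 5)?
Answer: 19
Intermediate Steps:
H(v) = 45 - 9*v (H(v) = (-5 + v)*(-9) = 45 - 9*v)
H(5)*16 + 19 = (45 - 9*5)*16 + 19 = (45 - 45)*16 + 19 = 0*16 + 19 = 0 + 19 = 19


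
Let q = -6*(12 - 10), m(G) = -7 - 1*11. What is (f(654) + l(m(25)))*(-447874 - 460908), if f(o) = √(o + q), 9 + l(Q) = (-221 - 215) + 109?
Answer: 305350752 - 908782*√642 ≈ 2.8232e+8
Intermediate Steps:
m(G) = -18 (m(G) = -7 - 11 = -18)
l(Q) = -336 (l(Q) = -9 + ((-221 - 215) + 109) = -9 + (-436 + 109) = -9 - 327 = -336)
q = -12 (q = -6*2 = -12)
f(o) = √(-12 + o) (f(o) = √(o - 12) = √(-12 + o))
(f(654) + l(m(25)))*(-447874 - 460908) = (√(-12 + 654) - 336)*(-447874 - 460908) = (√642 - 336)*(-908782) = (-336 + √642)*(-908782) = 305350752 - 908782*√642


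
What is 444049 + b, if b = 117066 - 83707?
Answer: 477408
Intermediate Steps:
b = 33359
444049 + b = 444049 + 33359 = 477408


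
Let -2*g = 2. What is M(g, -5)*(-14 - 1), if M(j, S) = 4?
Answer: -60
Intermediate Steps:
g = -1 (g = -1/2*2 = -1)
M(g, -5)*(-14 - 1) = 4*(-14 - 1) = 4*(-15) = -60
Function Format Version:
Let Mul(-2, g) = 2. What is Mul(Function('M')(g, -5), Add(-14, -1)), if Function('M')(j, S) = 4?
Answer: -60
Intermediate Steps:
g = -1 (g = Mul(Rational(-1, 2), 2) = -1)
Mul(Function('M')(g, -5), Add(-14, -1)) = Mul(4, Add(-14, -1)) = Mul(4, -15) = -60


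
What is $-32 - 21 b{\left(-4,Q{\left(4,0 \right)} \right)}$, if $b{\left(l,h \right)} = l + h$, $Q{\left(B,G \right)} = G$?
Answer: $52$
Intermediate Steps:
$b{\left(l,h \right)} = h + l$
$-32 - 21 b{\left(-4,Q{\left(4,0 \right)} \right)} = -32 - 21 \left(0 - 4\right) = -32 - -84 = -32 + 84 = 52$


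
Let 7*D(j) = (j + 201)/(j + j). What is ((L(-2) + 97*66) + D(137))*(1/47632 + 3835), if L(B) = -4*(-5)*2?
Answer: 1128535943767887/45679088 ≈ 2.4706e+7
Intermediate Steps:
L(B) = 40 (L(B) = 20*2 = 40)
D(j) = (201 + j)/(14*j) (D(j) = ((j + 201)/(j + j))/7 = ((201 + j)/((2*j)))/7 = ((201 + j)*(1/(2*j)))/7 = ((201 + j)/(2*j))/7 = (201 + j)/(14*j))
((L(-2) + 97*66) + D(137))*(1/47632 + 3835) = ((40 + 97*66) + (1/14)*(201 + 137)/137)*(1/47632 + 3835) = ((40 + 6402) + (1/14)*(1/137)*338)*(1/47632 + 3835) = (6442 + 169/959)*(182668721/47632) = (6178047/959)*(182668721/47632) = 1128535943767887/45679088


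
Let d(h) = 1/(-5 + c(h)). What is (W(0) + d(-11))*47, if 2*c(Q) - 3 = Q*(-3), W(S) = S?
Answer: 47/13 ≈ 3.6154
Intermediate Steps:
c(Q) = 3/2 - 3*Q/2 (c(Q) = 3/2 + (Q*(-3))/2 = 3/2 + (-3*Q)/2 = 3/2 - 3*Q/2)
d(h) = 1/(-7/2 - 3*h/2) (d(h) = 1/(-5 + (3/2 - 3*h/2)) = 1/(-7/2 - 3*h/2))
(W(0) + d(-11))*47 = (0 - 2/(7 + 3*(-11)))*47 = (0 - 2/(7 - 33))*47 = (0 - 2/(-26))*47 = (0 - 2*(-1/26))*47 = (0 + 1/13)*47 = (1/13)*47 = 47/13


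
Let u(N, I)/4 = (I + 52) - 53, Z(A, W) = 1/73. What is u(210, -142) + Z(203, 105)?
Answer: -41755/73 ≈ -571.99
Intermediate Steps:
Z(A, W) = 1/73
u(N, I) = -4 + 4*I (u(N, I) = 4*((I + 52) - 53) = 4*((52 + I) - 53) = 4*(-1 + I) = -4 + 4*I)
u(210, -142) + Z(203, 105) = (-4 + 4*(-142)) + 1/73 = (-4 - 568) + 1/73 = -572 + 1/73 = -41755/73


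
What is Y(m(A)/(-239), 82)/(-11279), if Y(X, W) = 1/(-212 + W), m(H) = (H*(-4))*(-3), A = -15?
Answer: 1/1466270 ≈ 6.8200e-7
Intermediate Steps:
m(H) = 12*H (m(H) = -4*H*(-3) = 12*H)
Y(m(A)/(-239), 82)/(-11279) = 1/((-212 + 82)*(-11279)) = -1/11279/(-130) = -1/130*(-1/11279) = 1/1466270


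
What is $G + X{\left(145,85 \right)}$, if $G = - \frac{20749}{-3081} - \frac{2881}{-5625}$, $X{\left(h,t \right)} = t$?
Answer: $\frac{532897537}{5776875} \approx 92.247$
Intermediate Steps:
$G = \frac{41863162}{5776875}$ ($G = \left(-20749\right) \left(- \frac{1}{3081}\right) - - \frac{2881}{5625} = \frac{20749}{3081} + \frac{2881}{5625} = \frac{41863162}{5776875} \approx 7.2467$)
$G + X{\left(145,85 \right)} = \frac{41863162}{5776875} + 85 = \frac{532897537}{5776875}$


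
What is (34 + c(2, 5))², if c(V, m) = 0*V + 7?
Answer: 1681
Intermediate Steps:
c(V, m) = 7 (c(V, m) = 0 + 7 = 7)
(34 + c(2, 5))² = (34 + 7)² = 41² = 1681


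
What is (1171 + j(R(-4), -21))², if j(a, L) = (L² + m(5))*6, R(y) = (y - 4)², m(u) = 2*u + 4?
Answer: 15217801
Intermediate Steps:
m(u) = 4 + 2*u
R(y) = (-4 + y)²
j(a, L) = 84 + 6*L² (j(a, L) = (L² + (4 + 2*5))*6 = (L² + (4 + 10))*6 = (L² + 14)*6 = (14 + L²)*6 = 84 + 6*L²)
(1171 + j(R(-4), -21))² = (1171 + (84 + 6*(-21)²))² = (1171 + (84 + 6*441))² = (1171 + (84 + 2646))² = (1171 + 2730)² = 3901² = 15217801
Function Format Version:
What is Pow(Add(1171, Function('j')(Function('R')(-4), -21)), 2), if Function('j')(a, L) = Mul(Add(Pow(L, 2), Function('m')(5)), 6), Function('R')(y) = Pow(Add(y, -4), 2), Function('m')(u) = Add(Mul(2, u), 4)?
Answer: 15217801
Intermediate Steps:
Function('m')(u) = Add(4, Mul(2, u))
Function('R')(y) = Pow(Add(-4, y), 2)
Function('j')(a, L) = Add(84, Mul(6, Pow(L, 2))) (Function('j')(a, L) = Mul(Add(Pow(L, 2), Add(4, Mul(2, 5))), 6) = Mul(Add(Pow(L, 2), Add(4, 10)), 6) = Mul(Add(Pow(L, 2), 14), 6) = Mul(Add(14, Pow(L, 2)), 6) = Add(84, Mul(6, Pow(L, 2))))
Pow(Add(1171, Function('j')(Function('R')(-4), -21)), 2) = Pow(Add(1171, Add(84, Mul(6, Pow(-21, 2)))), 2) = Pow(Add(1171, Add(84, Mul(6, 441))), 2) = Pow(Add(1171, Add(84, 2646)), 2) = Pow(Add(1171, 2730), 2) = Pow(3901, 2) = 15217801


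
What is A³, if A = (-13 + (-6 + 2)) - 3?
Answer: -8000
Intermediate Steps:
A = -20 (A = (-13 - 4) - 3 = -17 - 3 = -20)
A³ = (-20)³ = -8000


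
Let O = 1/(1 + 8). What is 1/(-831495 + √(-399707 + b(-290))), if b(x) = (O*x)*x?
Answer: -7483455/6222458928488 - 3*I*√3513263/6222458928488 ≈ -1.2027e-6 - 9.0368e-10*I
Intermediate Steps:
O = ⅑ (O = 1/9 = ⅑ ≈ 0.11111)
b(x) = x²/9 (b(x) = (x/9)*x = x²/9)
1/(-831495 + √(-399707 + b(-290))) = 1/(-831495 + √(-399707 + (⅑)*(-290)²)) = 1/(-831495 + √(-399707 + (⅑)*84100)) = 1/(-831495 + √(-399707 + 84100/9)) = 1/(-831495 + √(-3513263/9)) = 1/(-831495 + I*√3513263/3)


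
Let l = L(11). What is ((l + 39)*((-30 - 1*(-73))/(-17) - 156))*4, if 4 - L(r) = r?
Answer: -344960/17 ≈ -20292.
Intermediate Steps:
L(r) = 4 - r
l = -7 (l = 4 - 1*11 = 4 - 11 = -7)
((l + 39)*((-30 - 1*(-73))/(-17) - 156))*4 = ((-7 + 39)*((-30 - 1*(-73))/(-17) - 156))*4 = (32*((-30 + 73)*(-1/17) - 156))*4 = (32*(43*(-1/17) - 156))*4 = (32*(-43/17 - 156))*4 = (32*(-2695/17))*4 = -86240/17*4 = -344960/17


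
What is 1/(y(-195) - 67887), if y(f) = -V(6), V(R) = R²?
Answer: -1/67923 ≈ -1.4723e-5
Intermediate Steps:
y(f) = -36 (y(f) = -1*6² = -1*36 = -36)
1/(y(-195) - 67887) = 1/(-36 - 67887) = 1/(-67923) = -1/67923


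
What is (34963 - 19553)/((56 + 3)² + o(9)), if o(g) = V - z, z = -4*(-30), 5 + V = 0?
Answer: 7705/1678 ≈ 4.5918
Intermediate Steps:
V = -5 (V = -5 + 0 = -5)
z = 120
o(g) = -125 (o(g) = -5 - 1*120 = -5 - 120 = -125)
(34963 - 19553)/((56 + 3)² + o(9)) = (34963 - 19553)/((56 + 3)² - 125) = 15410/(59² - 125) = 15410/(3481 - 125) = 15410/3356 = 15410*(1/3356) = 7705/1678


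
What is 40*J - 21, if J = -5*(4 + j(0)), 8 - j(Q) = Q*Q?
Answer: -2421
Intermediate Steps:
j(Q) = 8 - Q² (j(Q) = 8 - Q*Q = 8 - Q²)
J = -60 (J = -5*(4 + (8 - 1*0²)) = -5*(4 + (8 - 1*0)) = -5*(4 + (8 + 0)) = -5*(4 + 8) = -5*12 = -60)
40*J - 21 = 40*(-60) - 21 = -2400 - 21 = -2421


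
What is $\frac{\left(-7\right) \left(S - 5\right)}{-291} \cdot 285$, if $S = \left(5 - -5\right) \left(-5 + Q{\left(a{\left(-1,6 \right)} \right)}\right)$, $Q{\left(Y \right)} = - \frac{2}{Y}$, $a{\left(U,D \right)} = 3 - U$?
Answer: $- \frac{39900}{97} \approx -411.34$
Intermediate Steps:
$S = -55$ ($S = \left(5 - -5\right) \left(-5 - \frac{2}{3 - -1}\right) = \left(5 + 5\right) \left(-5 - \frac{2}{3 + 1}\right) = 10 \left(-5 - \frac{2}{4}\right) = 10 \left(-5 - \frac{1}{2}\right) = 10 \left(- \frac{11}{2}\right) = -55$)
$\frac{\left(-7\right) \left(S - 5\right)}{-291} \cdot 285 = \frac{\left(-7\right) \left(-55 - 5\right)}{-291} \cdot 285 = \left(-7\right) \left(-60\right) \left(- \frac{1}{291}\right) 285 = 420 \left(- \frac{1}{291}\right) 285 = \left(- \frac{140}{97}\right) 285 = - \frac{39900}{97}$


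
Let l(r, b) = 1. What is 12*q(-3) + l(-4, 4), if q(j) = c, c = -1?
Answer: -11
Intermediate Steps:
q(j) = -1
12*q(-3) + l(-4, 4) = 12*(-1) + 1 = -12 + 1 = -11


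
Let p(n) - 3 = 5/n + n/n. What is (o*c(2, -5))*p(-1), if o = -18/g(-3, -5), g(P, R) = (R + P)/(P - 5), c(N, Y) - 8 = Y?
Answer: 54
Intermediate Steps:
c(N, Y) = 8 + Y
p(n) = 4 + 5/n (p(n) = 3 + (5/n + n/n) = 3 + (5/n + 1) = 3 + (1 + 5/n) = 4 + 5/n)
g(P, R) = (P + R)/(-5 + P)
o = -18 (o = -18*(-5 - 3)/(-3 - 5) = -18/1 = -18*1 = -18)
(o*c(2, -5))*p(-1) = (-18*(8 - 5))*(4 + 5/(-1)) = (-18*3)*(4 + 5*(-1)) = -54*(4 - 5) = -54*(-1) = 54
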